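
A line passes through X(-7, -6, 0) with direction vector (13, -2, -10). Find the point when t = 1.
P(1) = (-7 + 13(1), -6 + (-2)(1), 0 + (-10)(1)) = (6, -8, -10)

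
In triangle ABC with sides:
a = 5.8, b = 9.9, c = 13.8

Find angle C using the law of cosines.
cos(C) = (a² + b² - c²)/(2ab)
cos(C) = (5.8² + 9.9² - 13.8²)/(2·5.8·9.9) = -58.79/114.84 = -0.511930
C = arccos(-0.511930) = 120.8°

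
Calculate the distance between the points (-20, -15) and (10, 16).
Using the distance formula: d = sqrt((x₂-x₁)² + (y₂-y₁)²)
dx = 10 - (-20) = 30
dy = 16 - (-15) = 31
d = sqrt(30² + 31²) = sqrt(900 + 961) = sqrt(1861) = 43.14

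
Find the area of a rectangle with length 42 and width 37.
Area = length * width
Area = 42 * 37
Area = 1554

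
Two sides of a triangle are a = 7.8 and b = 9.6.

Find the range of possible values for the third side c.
By the triangle inequality: |a - b| < c < a + b
|7.8 - 9.6| < c < 7.8 + 9.6
1.8 < c < 17.4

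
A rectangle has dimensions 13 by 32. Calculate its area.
Area = length * width
Area = 13 * 32
Area = 416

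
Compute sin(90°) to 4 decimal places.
sin(90 degrees) = 1
Decimal approximation: 1.0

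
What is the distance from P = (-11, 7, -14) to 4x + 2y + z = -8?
d = |4(-11) + 2(7) + 1(-14) - (-8)| / √(4² + 2² + 1²) = 36/√21 = 7.856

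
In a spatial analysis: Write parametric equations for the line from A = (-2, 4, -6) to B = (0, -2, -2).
Direction vector d = B - A = (2, -6, 4)
x = -2 + 2t, y = 4 - 6t, z = -6 + 4t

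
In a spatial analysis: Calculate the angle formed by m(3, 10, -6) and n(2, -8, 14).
m·n = -158, |m|² = 145, |n|² = 264
cos θ = -158/√38280 ≈ -0.8076
θ ≈ 143.9°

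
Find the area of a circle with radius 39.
Area = pi * r²
Area = pi * 39²
Area = pi * 1521
Area = 4778.36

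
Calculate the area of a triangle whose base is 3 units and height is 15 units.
Area = (1/2) * base * height
Area = (1/2) * 3 * 15
Area = 22.50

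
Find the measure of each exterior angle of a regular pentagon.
Exterior angle of a regular n-gon = 360/n
Exterior angle = 360/5
Exterior angle = 72 degrees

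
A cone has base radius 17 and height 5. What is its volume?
Volume = (1/3) * pi * r² * h
Volume = (1/3) * pi * 17² * 5
Volume = (1/3) * pi * 289 * 5
Volume = (1/3) * pi * 1445
Volume = 1513.20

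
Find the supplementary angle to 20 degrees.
Supplementary angles sum to 180 degrees.
Other angle = 180 - 20
Other angle = 160 degrees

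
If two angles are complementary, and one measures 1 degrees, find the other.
Complementary angles sum to 90 degrees.
Other angle = 90 - 1
Other angle = 89 degrees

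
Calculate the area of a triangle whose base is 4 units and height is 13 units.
Area = (1/2) * base * height
Area = (1/2) * 4 * 13
Area = 26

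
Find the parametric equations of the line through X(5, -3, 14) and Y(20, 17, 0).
Direction vector d = Y - X = (15, 20, -14)
x = 5 + 15t, y = -3 + 20t, z = 14 - 14t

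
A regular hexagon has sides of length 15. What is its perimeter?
Perimeter = number of sides * side length
Perimeter = 6 * 15
Perimeter = 90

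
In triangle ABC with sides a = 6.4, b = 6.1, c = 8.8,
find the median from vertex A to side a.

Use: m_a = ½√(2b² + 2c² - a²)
m_a = ½√(2·6.1² + 2·8.8² - 6.4²)
m_a = ½√(74.42 + 154.88 - 40.96) = ½√188.34 = 6.862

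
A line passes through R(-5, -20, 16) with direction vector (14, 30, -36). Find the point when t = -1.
P(-1) = (-5 + 14(-1), -20 + 30(-1), 16 + (-36)(-1)) = (-19, -50, 52)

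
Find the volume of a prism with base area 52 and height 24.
Volume = base area * height
Volume = 52 * 24
Volume = 1248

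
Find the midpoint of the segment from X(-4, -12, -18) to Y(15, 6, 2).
Midpoint = ((-4+15)/2, (-12+6)/2, (-18+2)/2) = (5.5, -3, -8)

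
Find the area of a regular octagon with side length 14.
For a regular 8-gon with side length s = 14:
Apothem a = s / (2*tan(pi/8)) = 14 / (2*tan(pi/8)) ≈ 16.8995
Perimeter P = 8 * 14 = 112
Area = (1/2) * P * a = (1/2) * 112 * 16.8995 = 946.37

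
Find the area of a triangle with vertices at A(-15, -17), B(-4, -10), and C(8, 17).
Using the coordinate formula: Area = (1/2)|x₁(y₂-y₃) + x₂(y₃-y₁) + x₃(y₁-y₂)|
Area = (1/2)|(-15)((-10)-17) + (-4)(17-(-17)) + 8((-17)-(-10))|
Area = (1/2)|(-15)*(-27) + (-4)*34 + 8*(-7)|
Area = (1/2)|405 + (-136) + (-56)|
Area = (1/2)*213 = 106.50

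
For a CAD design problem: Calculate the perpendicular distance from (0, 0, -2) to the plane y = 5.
d = |0(0) + 1(0) + 0(-2) - (5)| / √(0² + 1² + 0²) = 5/√1 = 5.0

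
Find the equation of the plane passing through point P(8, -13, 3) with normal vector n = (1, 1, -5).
d = n·P = (1)(8) + (1)(-13) + (-5)(3) = -20
Plane: x + y - 5z = -20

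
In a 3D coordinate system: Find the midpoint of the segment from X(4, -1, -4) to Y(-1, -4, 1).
Midpoint = ((4-1)/2, (-1-4)/2, (-4+1)/2) = (1.5, -2.5, -1.5)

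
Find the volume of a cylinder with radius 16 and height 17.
Volume = pi * r² * h
Volume = pi * 16² * 17
Volume = pi * 256 * 17
Volume = pi * 4352
Volume = 13672.21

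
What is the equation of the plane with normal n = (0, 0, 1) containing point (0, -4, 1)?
d = n·P = (0)(0) + (0)(-4) + (1)(1) = 1
Plane: z = 1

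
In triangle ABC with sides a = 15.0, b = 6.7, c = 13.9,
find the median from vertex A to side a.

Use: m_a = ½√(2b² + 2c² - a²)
m_a = ½√(2·6.7² + 2·13.9² - 15.0²)
m_a = ½√(89.78 + 386.42 - 225) = ½√251.2 = 7.925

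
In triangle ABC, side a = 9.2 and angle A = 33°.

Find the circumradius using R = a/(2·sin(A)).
R = a/(2·sin(A)) = 9.2/(2·sin(33°))
R = 9.2/(2·0.544639) = 9.2/1.089278 = 8.446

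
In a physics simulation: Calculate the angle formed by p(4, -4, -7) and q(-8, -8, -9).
p·q = 63, |p|² = 81, |q|² = 209
cos θ = 63/√16929 ≈ 0.4842
θ ≈ 61.04°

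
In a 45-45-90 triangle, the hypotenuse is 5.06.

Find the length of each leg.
In a 45-45-90 triangle, hypotenuse = leg·√2  →  leg = hypotenuse/√2
leg = 5.06/√2 = 3.578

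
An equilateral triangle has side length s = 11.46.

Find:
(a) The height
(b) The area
(a) Height h = s·√3/2 = 11.46·√3/2 = 9.925
(b) Area = (√3/4)·s² = (√3/4)·11.46² = (√3/4)·131.332 = 56.87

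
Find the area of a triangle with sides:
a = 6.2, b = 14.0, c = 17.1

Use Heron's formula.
s = (a+b+c)/2 = (6.2+14.0+17.1)/2 = 18.65
A = √(s(s-a)(s-b)(s-c)) = √(18.65·12.45·4.65·1.55)
A = √1673.53 = 40.91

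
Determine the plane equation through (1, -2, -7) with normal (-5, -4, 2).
d = n·P = (-5)(1) + (-4)(-2) + (2)(-7) = -11
Plane: -5x - 4y + 2z = -11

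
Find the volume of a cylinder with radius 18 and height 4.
Volume = pi * r² * h
Volume = pi * 18² * 4
Volume = pi * 324 * 4
Volume = pi * 1296
Volume = 4071.50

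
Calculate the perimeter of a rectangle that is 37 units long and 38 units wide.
Perimeter = 2 * (length + width)
Perimeter = 2 * (37 + 38)
Perimeter = 2 * 75
Perimeter = 150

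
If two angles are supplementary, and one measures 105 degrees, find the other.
Supplementary angles sum to 180 degrees.
Other angle = 180 - 105
Other angle = 75 degrees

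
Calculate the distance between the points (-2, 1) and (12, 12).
Using the distance formula: d = sqrt((x₂-x₁)² + (y₂-y₁)²)
dx = 12 - (-2) = 14
dy = 12 - 1 = 11
d = sqrt(14² + 11²) = sqrt(196 + 121) = sqrt(317) = 17.80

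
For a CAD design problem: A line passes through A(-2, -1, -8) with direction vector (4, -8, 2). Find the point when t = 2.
P(2) = (-2 + 4(2), -1 + (-8)(2), -8 + 2(2)) = (6, -17, -4)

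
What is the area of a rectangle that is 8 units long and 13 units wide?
Area = length * width
Area = 8 * 13
Area = 104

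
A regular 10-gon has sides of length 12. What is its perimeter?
Perimeter = number of sides * side length
Perimeter = 10 * 12
Perimeter = 120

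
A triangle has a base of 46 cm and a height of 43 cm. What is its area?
Area = (1/2) * base * height
Area = (1/2) * 46 * 43
Area = 989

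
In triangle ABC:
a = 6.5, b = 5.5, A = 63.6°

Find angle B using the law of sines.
sin(B)/b = sin(A)/a
sin(B) = b·sin(A)/a = 5.5·sin(63.6°)/6.5 = 0.757910
B = arcsin(0.757910) = 49.28°  (b ≤ a, so B ≤ A and the acute solution is unique)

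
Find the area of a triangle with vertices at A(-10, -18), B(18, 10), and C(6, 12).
Using the coordinate formula: Area = (1/2)|x₁(y₂-y₃) + x₂(y₃-y₁) + x₃(y₁-y₂)|
Area = (1/2)|(-10)(10-12) + 18(12-(-18)) + 6((-18)-10)|
Area = (1/2)|(-10)*(-2) + 18*30 + 6*(-28)|
Area = (1/2)|20 + 540 + (-168)|
Area = (1/2)*392 = 196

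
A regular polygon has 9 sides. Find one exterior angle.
Exterior angle of a regular n-gon = 360/n
Exterior angle = 360/9
Exterior angle = 40 degrees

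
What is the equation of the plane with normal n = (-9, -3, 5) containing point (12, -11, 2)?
d = n·P = (-9)(12) + (-3)(-11) + (5)(2) = -65
Plane: -9x - 3y + 5z = -65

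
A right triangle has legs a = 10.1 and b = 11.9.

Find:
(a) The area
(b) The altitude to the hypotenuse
(a) Area = ½ab = ½·10.1·11.9 = 60.095
(b) Hypotenuse c = √(10.1² + 11.9²) = √243.62 = 15.6083
    Area = ½·c·h_c  →  h_c = 2·Area/c = 2·60.095/15.6083 = 7.7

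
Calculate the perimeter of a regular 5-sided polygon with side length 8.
Perimeter = number of sides * side length
Perimeter = 5 * 8
Perimeter = 40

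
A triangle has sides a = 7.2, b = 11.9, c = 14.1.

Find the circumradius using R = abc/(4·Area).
s = (a+b+c)/2 = 16.6
Area = √(s(s-a)(s-b)(s-c)) = √(16.6·9.4·4.7·2.5) = 42.819
R = abc/(4·Area) = (7.2·11.9·14.1)/(4·42.819) = 1208.088/171.276 = 7.053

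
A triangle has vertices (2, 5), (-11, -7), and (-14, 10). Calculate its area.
Using the coordinate formula: Area = (1/2)|x₁(y₂-y₃) + x₂(y₃-y₁) + x₃(y₁-y₂)|
Area = (1/2)|2((-7)-10) + (-11)(10-5) + (-14)(5-(-7))|
Area = (1/2)|2*(-17) + (-11)*5 + (-14)*12|
Area = (1/2)|(-34) + (-55) + (-168)|
Area = (1/2)*257 = 128.50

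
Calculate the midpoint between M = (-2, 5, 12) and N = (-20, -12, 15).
Midpoint = ((-2-20)/2, (5-12)/2, (12+15)/2) = (-11, -3.5, 13.5)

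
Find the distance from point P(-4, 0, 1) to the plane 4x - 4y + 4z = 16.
d = |4(-4) + (-4)(0) + 4(1) - (16)| / √(4² + (-4)² + 4²) = 28/√48 = 4.041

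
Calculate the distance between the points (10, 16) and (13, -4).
Using the distance formula: d = sqrt((x₂-x₁)² + (y₂-y₁)²)
dx = 13 - 10 = 3
dy = (-4) - 16 = -20
d = sqrt(3² + (-20)²) = sqrt(9 + 400) = sqrt(409) = 20.22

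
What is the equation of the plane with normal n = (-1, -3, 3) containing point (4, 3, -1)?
d = n·P = (-1)(4) + (-3)(3) + (3)(-1) = -16
Plane: -x - 3y + 3z = -16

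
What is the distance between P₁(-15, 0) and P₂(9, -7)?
Using the distance formula: d = sqrt((x₂-x₁)² + (y₂-y₁)²)
dx = 9 - (-15) = 24
dy = (-7) - 0 = -7
d = sqrt(24² + (-7)²) = sqrt(576 + 49) = sqrt(625) = 25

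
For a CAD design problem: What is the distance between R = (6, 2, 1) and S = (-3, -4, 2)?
d = √[(-9)² + (-6)² + (1)²] = √118 = 10.86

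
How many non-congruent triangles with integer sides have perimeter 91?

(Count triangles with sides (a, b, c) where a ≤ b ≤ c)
With a ≤ b ≤ c and a + b + c = 91, the triangle inequality a + b > c gives c < 91/2, so c ≤ 45.
Iterate a from 1 to ⌊p/3⌋ = 30; for each a, b ranges from a to ⌊(p−a)/2⌋ with c = p − a − b, keeping only c ≥ b.
Triples: (1, 45, 45), (2, 44, 45), (3, 43, 45), …
Count = 184 triangles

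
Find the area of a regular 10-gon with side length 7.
For a regular 10-gon with side length s = 7:
Apothem a = s / (2*tan(pi/10)) = 7 / (2*tan(pi/10)) ≈ 10.7719
Perimeter P = 10 * 7 = 70
Area = (1/2) * P * a = (1/2) * 70 * 10.7719 = 377.02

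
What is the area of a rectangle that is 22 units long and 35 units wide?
Area = length * width
Area = 22 * 35
Area = 770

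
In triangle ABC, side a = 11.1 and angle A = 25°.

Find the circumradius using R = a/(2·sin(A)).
R = a/(2·sin(A)) = 11.1/(2·sin(25°))
R = 11.1/(2·0.422618) = 11.1/0.845237 = 13.13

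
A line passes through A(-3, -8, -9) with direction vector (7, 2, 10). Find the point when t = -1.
P(-1) = (-3 + 7(-1), -8 + 2(-1), -9 + 10(-1)) = (-10, -10, -19)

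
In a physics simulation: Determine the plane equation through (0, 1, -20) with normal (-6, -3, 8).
d = n·P = (-6)(0) + (-3)(1) + (8)(-20) = -163
Plane: -6x - 3y + 8z = -163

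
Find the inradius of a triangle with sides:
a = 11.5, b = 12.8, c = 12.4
s = (a+b+c)/2 = (11.5+12.8+12.4)/2 = 18.35
Area = √(s(s-a)(s-b)(s-c)) = √(18.35·6.85·5.55·5.95) = 64.4271
r = Area/s = 64.4271/18.35 = 3.511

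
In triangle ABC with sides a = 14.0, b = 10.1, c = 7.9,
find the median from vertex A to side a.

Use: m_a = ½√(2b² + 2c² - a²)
m_a = ½√(2·10.1² + 2·7.9² - 14.0²)
m_a = ½√(204.02 + 124.82 - 196) = ½√132.84 = 5.763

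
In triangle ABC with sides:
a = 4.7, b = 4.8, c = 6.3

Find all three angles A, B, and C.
By the law of cosines:
cos(A) = (b² + c² - a²)/(2bc) = 0.671958  →  A = 47.78°
cos(B) = (a² + c² - b²)/(2ac) = 0.654171  →  B = 49.14°
cos(C) = (a² + b² - c²)/(2ab) = 0.120567  →  C = 83.08°
Check: A + B + C = 180.0° ✓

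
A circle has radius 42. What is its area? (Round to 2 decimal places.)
Area = pi * r²
Area = pi * 42²
Area = pi * 1764
Area = 5541.77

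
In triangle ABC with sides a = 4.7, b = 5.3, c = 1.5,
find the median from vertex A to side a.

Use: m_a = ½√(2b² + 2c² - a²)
m_a = ½√(2·5.3² + 2·1.5² - 4.7²)
m_a = ½√(56.18 + 4.5 - 22.09) = ½√38.59 = 3.106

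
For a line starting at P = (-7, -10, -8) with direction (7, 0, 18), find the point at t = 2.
P(2) = (-7 + 7(2), -10 + 0(2), -8 + 18(2)) = (7, -10, 28)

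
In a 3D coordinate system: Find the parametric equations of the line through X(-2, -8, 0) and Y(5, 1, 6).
Direction vector d = Y - X = (7, 9, 6)
x = -2 + 7t, y = -8 + 9t, z = 0 + 6t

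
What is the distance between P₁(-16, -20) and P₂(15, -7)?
Using the distance formula: d = sqrt((x₂-x₁)² + (y₂-y₁)²)
dx = 15 - (-16) = 31
dy = (-7) - (-20) = 13
d = sqrt(31² + 13²) = sqrt(961 + 169) = sqrt(1130) = 33.62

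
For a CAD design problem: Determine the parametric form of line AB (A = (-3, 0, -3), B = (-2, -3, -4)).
Direction vector d = B - A = (1, -3, -1)
x = -3 + t, y = 0 - 3t, z = -3 - t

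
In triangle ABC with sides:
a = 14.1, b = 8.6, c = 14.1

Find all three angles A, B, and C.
By the law of cosines:
cos(A) = (b² + c² - a²)/(2bc) = 0.304965  →  A = 72.24°
cos(B) = (a² + c² - b²)/(2ac) = 0.813993  →  B = 35.51°
cos(C) = (a² + b² - c²)/(2ab) = 0.304965  →  C = 72.24°
Check: A + B + C = 180.0° ✓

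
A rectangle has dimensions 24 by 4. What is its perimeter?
Perimeter = 2 * (length + width)
Perimeter = 2 * (24 + 4)
Perimeter = 2 * 28
Perimeter = 56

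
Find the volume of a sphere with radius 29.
Volume = (4/3) * pi * r³
Volume = (4/3) * pi * 29³
Volume = (4/3) * pi * 24389
Volume = 102160.40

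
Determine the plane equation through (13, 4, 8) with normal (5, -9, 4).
d = n·P = (5)(13) + (-9)(4) + (4)(8) = 61
Plane: 5x - 9y + 4z = 61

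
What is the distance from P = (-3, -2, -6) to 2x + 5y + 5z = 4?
d = |2(-3) + 5(-2) + 5(-6) - (4)| / √(2² + 5² + 5²) = 50/√54 = 6.804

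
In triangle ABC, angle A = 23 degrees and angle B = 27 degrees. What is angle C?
Sum of angles in a triangle = 180 degrees
Third angle = 180 - 23 - 27
Third angle = 130 degrees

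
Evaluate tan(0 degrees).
tan(0 degrees) = 0
Decimal approximation: 0.0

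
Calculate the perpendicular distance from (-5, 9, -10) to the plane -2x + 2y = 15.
d = |(-2)(-5) + 2(9) + 0(-10) - (15)| / √((-2)² + 2² + 0²) = 13/√8 = 4.596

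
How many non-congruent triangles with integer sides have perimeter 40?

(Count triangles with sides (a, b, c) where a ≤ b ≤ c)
With a ≤ b ≤ c and a + b + c = 40, the triangle inequality a + b > c gives c < 40/2, so c ≤ 19.
Iterate a from 1 to ⌊p/3⌋ = 13; for each a, b ranges from a to ⌊(p−a)/2⌋ with c = p − a − b, keeping only c ≥ b.
Triples: (2, 19, 19), (3, 18, 19), (4, 17, 19), …
Count = 33 triangles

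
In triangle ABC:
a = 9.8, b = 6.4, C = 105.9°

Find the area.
Using A = ½ab·sin(C):
A = ½·9.8·6.4·sin(105.9°) = ½·62.72·0.961741 = 30.16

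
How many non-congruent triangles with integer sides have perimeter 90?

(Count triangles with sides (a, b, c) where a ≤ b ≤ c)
With a ≤ b ≤ c and a + b + c = 90, the triangle inequality a + b > c gives c < 90/2, so c ≤ 44.
Iterate a from 1 to ⌊p/3⌋ = 30; for each a, b ranges from a to ⌊(p−a)/2⌋ with c = p − a − b, keeping only c ≥ b.
Triples: (2, 44, 44), (3, 43, 44), (4, 42, 44), …
Count = 169 triangles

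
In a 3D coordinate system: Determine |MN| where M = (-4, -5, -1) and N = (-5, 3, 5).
d = √[(-1)² + (8)² + (6)²] = √101 = 10.05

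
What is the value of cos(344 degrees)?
cos(344 degrees) = 0.9613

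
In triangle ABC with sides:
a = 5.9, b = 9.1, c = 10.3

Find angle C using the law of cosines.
cos(C) = (a² + b² - c²)/(2ab)
cos(C) = (5.9² + 9.1² - 10.3²)/(2·5.9·9.1) = 11.53/107.38 = 0.107376
C = arccos(0.107376) = 83.84°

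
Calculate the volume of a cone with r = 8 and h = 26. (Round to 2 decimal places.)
Volume = (1/3) * pi * r² * h
Volume = (1/3) * pi * 8² * 26
Volume = (1/3) * pi * 64 * 26
Volume = (1/3) * pi * 1664
Volume = 1742.54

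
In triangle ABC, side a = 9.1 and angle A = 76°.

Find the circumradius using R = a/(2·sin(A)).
R = a/(2·sin(A)) = 9.1/(2·sin(76°))
R = 9.1/(2·0.970296) = 9.1/1.940591 = 4.689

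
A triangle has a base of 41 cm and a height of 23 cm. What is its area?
Area = (1/2) * base * height
Area = (1/2) * 41 * 23
Area = 471.50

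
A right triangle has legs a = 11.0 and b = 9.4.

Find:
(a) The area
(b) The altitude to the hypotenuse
(a) Area = ½ab = ½·11.0·9.4 = 51.7
(b) Hypotenuse c = √(11.0² + 9.4²) = √209.36 = 14.4693
    Area = ½·c·h_c  →  h_c = 2·Area/c = 2·51.7/14.4693 = 7.146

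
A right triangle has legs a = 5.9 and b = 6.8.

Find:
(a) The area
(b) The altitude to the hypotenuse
(a) Area = ½ab = ½·5.9·6.8 = 20.06
(b) Hypotenuse c = √(5.9² + 6.8²) = √81.05 = 9.00278
    Area = ½·c·h_c  →  h_c = 2·Area/c = 2·20.06/9.00278 = 4.456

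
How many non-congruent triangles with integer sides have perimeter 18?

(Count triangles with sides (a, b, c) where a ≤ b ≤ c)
With a ≤ b ≤ c and a + b + c = 18, the triangle inequality a + b > c gives c < 18/2, so c ≤ 8.
Iterate a from 1 to ⌊p/3⌋ = 6; for each a, b ranges from a to ⌊(p−a)/2⌋ with c = p − a − b, keeping only c ≥ b.
Triples: (2, 8, 8), (3, 7, 8), (4, 6, 8), …
Count = 7 triangles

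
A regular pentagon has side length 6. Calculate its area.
For a regular 5-gon with side length s = 6:
Apothem a = s / (2*tan(pi/5)) = 6 / (2*tan(pi/5)) ≈ 4.1291
Perimeter P = 5 * 6 = 30
Area = (1/2) * P * a = (1/2) * 30 * 4.1291 = 61.94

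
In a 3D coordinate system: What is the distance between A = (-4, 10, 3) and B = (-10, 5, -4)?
d = √[(-6)² + (-5)² + (-7)²] = √110 = 10.49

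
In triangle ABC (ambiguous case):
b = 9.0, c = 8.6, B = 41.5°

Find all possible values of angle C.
sin(C)/c = sin(B)/b  →  sin(C) = c·sin(B)/b = 8.6·sin(41.5°)/9.0 = 0.633170
C₁ = arcsin(0.633170) = 39.28°,  C₂ = 180° - C₁ = 140.72°
Check C₂: A = 180° - 41.5° - 140.72° = -2.22° ≤ 0, rejected
C = 39.28° (one solution)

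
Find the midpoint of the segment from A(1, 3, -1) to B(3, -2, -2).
Midpoint = ((1+3)/2, (3-2)/2, (-1-2)/2) = (2, 0.5, -1.5)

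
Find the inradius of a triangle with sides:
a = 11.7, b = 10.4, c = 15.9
s = (a+b+c)/2 = (11.7+10.4+15.9)/2 = 19
Area = √(s(s-a)(s-b)(s-c)) = √(19·7.3·8.6·3.1) = 60.8091
r = Area/s = 60.8091/19 = 3.2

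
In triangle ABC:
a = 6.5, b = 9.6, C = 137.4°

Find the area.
Using A = ½ab·sin(C):
A = ½·6.5·9.6·sin(137.4°) = ½·62.4·0.676876 = 21.12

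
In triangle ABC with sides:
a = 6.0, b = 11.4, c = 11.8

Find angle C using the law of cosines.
cos(C) = (a² + b² - c²)/(2ab)
cos(C) = (6.0² + 11.4² - 11.8²)/(2·6.0·11.4) = 26.72/136.8 = 0.195322
C = arccos(0.195322) = 78.74°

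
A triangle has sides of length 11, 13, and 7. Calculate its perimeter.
Perimeter = sum of all sides
Perimeter = 11 + 13 + 7
Perimeter = 31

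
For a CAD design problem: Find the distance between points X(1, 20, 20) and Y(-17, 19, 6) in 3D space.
d = √[(-18)² + (-1)² + (-14)²] = √521 = 22.83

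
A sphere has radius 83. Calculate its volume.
Volume = (4/3) * pi * r³
Volume = (4/3) * pi * 83³
Volume = (4/3) * pi * 571787
Volume = 2395095.78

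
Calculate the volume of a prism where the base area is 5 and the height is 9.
Volume = base area * height
Volume = 5 * 9
Volume = 45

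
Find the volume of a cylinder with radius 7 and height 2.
Volume = pi * r² * h
Volume = pi * 7² * 2
Volume = pi * 49 * 2
Volume = pi * 98
Volume = 307.88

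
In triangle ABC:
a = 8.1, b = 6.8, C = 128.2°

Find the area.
Using A = ½ab·sin(C):
A = ½·8.1·6.8·sin(128.2°) = ½·55.08·0.785857 = 21.64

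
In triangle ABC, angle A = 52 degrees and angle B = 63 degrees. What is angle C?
Sum of angles in a triangle = 180 degrees
Third angle = 180 - 52 - 63
Third angle = 65 degrees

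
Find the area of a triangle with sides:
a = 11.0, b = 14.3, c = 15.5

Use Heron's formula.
s = (a+b+c)/2 = (11.0+14.3+15.5)/2 = 20.4
A = √(s(s-a)(s-b)(s-c)) = √(20.4·9.4·6.1·4.9)
A = √5731.71 = 75.71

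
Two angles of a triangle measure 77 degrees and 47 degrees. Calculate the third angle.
Sum of angles in a triangle = 180 degrees
Third angle = 180 - 77 - 47
Third angle = 56 degrees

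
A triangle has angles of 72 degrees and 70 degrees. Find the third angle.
Sum of angles in a triangle = 180 degrees
Third angle = 180 - 72 - 70
Third angle = 38 degrees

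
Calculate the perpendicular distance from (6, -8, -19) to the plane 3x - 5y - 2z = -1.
d = |3(6) + (-5)(-8) + (-2)(-19) - (-1)| / √(3² + (-5)² + (-2)²) = 97/√38 = 15.74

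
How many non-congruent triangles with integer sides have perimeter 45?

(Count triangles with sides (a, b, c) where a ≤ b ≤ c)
With a ≤ b ≤ c and a + b + c = 45, the triangle inequality a + b > c gives c < 45/2, so c ≤ 22.
Iterate a from 1 to ⌊p/3⌋ = 15; for each a, b ranges from a to ⌊(p−a)/2⌋ with c = p − a − b, keeping only c ≥ b.
Triples: (1, 22, 22), (2, 21, 22), (3, 20, 22), …
Count = 48 triangles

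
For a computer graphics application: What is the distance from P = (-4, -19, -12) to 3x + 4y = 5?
d = |3(-4) + 4(-19) + 0(-12) - (5)| / √(3² + 4² + 0²) = 93/√25 = 18.6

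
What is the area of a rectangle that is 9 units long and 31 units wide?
Area = length * width
Area = 9 * 31
Area = 279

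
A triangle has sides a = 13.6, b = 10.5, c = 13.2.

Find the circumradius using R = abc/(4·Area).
s = (a+b+c)/2 = 18.65
Area = √(s(s-a)(s-b)(s-c)) = √(18.65·5.05·8.15·5.45) = 64.6788
R = abc/(4·Area) = (13.6·10.5·13.2)/(4·64.6788) = 1884.96/258.7152 = 7.286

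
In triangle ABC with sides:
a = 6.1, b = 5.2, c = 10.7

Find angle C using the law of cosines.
cos(C) = (a² + b² - c²)/(2ab)
cos(C) = (6.1² + 5.2² - 10.7²)/(2·6.1·5.2) = -50.24/63.44 = -0.791929
C = arccos(-0.791929) = 142.4°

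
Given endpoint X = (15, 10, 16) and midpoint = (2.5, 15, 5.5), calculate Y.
Y = (2×2.5 - 15, 2×15 - 10, 2×5.5 - 16) = (-10, 20, -5)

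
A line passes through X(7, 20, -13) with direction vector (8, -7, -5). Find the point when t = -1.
P(-1) = (7 + 8(-1), 20 + (-7)(-1), -13 + (-5)(-1)) = (-1, 27, -8)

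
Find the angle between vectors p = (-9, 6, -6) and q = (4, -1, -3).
p·q = -24, |p|² = 153, |q|² = 26
cos θ = -24/√3978 ≈ -0.3805
θ ≈ 112.4°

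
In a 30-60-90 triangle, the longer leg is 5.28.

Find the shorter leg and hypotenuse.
In a 30-60-90 triangle, sides are in ratio 1 : √3 : 2.
Long leg = short leg·√3  →  short leg = 5.28/√3 = 3.048
Hypotenuse = 2·(short leg) = 2·5.28/√3 = 6.097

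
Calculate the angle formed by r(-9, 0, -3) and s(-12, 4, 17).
r·s = 57, |r|² = 90, |s|² = 449
cos θ = 57/√40410 ≈ 0.2836
θ ≈ 73.53°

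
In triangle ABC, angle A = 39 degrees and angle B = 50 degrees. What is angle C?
Sum of angles in a triangle = 180 degrees
Third angle = 180 - 39 - 50
Third angle = 91 degrees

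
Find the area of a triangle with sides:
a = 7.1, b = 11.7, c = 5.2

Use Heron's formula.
s = (a+b+c)/2 = (7.1+11.7+5.2)/2 = 12
A = √(s(s-a)(s-b)(s-c)) = √(12·4.9·0.3·6.8)
A = √119.952 = 10.95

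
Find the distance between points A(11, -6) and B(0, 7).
Using the distance formula: d = sqrt((x₂-x₁)² + (y₂-y₁)²)
dx = 0 - 11 = -11
dy = 7 - (-6) = 13
d = sqrt((-11)² + 13²) = sqrt(121 + 169) = sqrt(290) = 17.03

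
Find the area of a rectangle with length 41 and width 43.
Area = length * width
Area = 41 * 43
Area = 1763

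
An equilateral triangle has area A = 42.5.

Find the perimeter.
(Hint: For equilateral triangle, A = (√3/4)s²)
A = (√3/4)s²  →  s² = 4A/√3 = 4·42.5/√3 = 98.1495
s = 9.90705
Perimeter = 3s = 29.72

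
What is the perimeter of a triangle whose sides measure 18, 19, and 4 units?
Perimeter = sum of all sides
Perimeter = 18 + 19 + 4
Perimeter = 41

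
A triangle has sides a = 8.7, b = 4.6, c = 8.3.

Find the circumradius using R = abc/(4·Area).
s = (a+b+c)/2 = 10.8
Area = √(s(s-a)(s-b)(s-c)) = √(10.8·2.1·6.2·2.5) = 18.7494
R = abc/(4·Area) = (8.7·4.6·8.3)/(4·18.7494) = 332.166/74.9976 = 4.429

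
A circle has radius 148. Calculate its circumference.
Circumference = 2 * pi * r
Circumference = 2 * pi * 148
Circumference = 929.91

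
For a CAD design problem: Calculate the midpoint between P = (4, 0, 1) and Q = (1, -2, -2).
Midpoint = ((4+1)/2, (0-2)/2, (1-2)/2) = (2.5, -1, -0.5)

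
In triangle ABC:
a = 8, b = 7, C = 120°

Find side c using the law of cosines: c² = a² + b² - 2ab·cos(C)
c² = 8² + 7² - 2·8·7·cos(120°)
c² = 64 + 49 - 112·-0.5000 = 169
c = √169 = 13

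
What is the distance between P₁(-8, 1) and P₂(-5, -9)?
Using the distance formula: d = sqrt((x₂-x₁)² + (y₂-y₁)²)
dx = (-5) - (-8) = 3
dy = (-9) - 1 = -10
d = sqrt(3² + (-10)²) = sqrt(9 + 100) = sqrt(109) = 10.44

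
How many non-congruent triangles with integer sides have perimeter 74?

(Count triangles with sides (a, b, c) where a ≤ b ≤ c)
With a ≤ b ≤ c and a + b + c = 74, the triangle inequality a + b > c gives c < 74/2, so c ≤ 36.
Iterate a from 1 to ⌊p/3⌋ = 24; for each a, b ranges from a to ⌊(p−a)/2⌋ with c = p − a − b, keeping only c ≥ b.
Triples: (2, 36, 36), (3, 35, 36), (4, 34, 36), …
Count = 114 triangles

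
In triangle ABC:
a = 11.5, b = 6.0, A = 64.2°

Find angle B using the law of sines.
sin(B)/b = sin(A)/a
sin(B) = b·sin(A)/a = 6.0·sin(64.2°)/11.5 = 0.469732
B = arcsin(0.469732) = 28.02°  (b ≤ a, so B ≤ A and the acute solution is unique)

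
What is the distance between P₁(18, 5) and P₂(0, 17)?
Using the distance formula: d = sqrt((x₂-x₁)² + (y₂-y₁)²)
dx = 0 - 18 = -18
dy = 17 - 5 = 12
d = sqrt((-18)² + 12²) = sqrt(324 + 144) = sqrt(468) = 21.63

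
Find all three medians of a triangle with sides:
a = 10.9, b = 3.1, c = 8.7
Using m_x = ½√(2y² + 2z² - x²):
m_a = ½√(2·3.1² + 2·8.7² - 10.9²) = ½√51.79 = 3.598
m_b = ½√(2·10.9² + 2·8.7² - 3.1²) = ½√379.39 = 9.739
m_c = ½√(2·10.9² + 2·3.1² - 8.7²) = ½√181.15 = 6.73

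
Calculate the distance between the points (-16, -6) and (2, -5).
Using the distance formula: d = sqrt((x₂-x₁)² + (y₂-y₁)²)
dx = 2 - (-16) = 18
dy = (-5) - (-6) = 1
d = sqrt(18² + 1²) = sqrt(324 + 1) = sqrt(325) = 18.03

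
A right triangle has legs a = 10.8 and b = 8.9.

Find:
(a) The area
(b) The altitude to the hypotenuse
(a) Area = ½ab = ½·10.8·8.9 = 48.06
(b) Hypotenuse c = √(10.8² + 8.9²) = √195.85 = 13.9946
    Area = ½·c·h_c  →  h_c = 2·Area/c = 2·48.06/13.9946 = 6.868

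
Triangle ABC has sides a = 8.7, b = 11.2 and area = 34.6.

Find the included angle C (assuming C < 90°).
Area = ½ab·sin(C)  →  sin(C) = 2·Area/(ab)
sin(C) = 2·34.6/(8.7·11.2) = 0.710181
C = arcsin(0.710181) = 45.25°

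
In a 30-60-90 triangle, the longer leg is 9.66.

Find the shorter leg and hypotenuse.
In a 30-60-90 triangle, sides are in ratio 1 : √3 : 2.
Long leg = short leg·√3  →  short leg = 9.66/√3 = 5.577
Hypotenuse = 2·(short leg) = 2·9.66/√3 = 11.15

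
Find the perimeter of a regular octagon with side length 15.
Perimeter = number of sides * side length
Perimeter = 8 * 15
Perimeter = 120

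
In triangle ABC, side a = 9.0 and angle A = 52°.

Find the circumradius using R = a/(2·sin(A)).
R = a/(2·sin(A)) = 9.0/(2·sin(52°))
R = 9.0/(2·0.788011) = 9.0/1.576022 = 5.711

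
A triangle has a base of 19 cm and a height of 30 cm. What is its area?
Area = (1/2) * base * height
Area = (1/2) * 19 * 30
Area = 285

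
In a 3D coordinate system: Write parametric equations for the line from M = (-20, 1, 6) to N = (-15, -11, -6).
Direction vector d = N - M = (5, -12, -12)
x = -20 + 5t, y = 1 - 12t, z = 6 - 12t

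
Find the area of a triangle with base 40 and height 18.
Area = (1/2) * base * height
Area = (1/2) * 40 * 18
Area = 360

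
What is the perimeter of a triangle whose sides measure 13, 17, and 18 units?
Perimeter = sum of all sides
Perimeter = 13 + 17 + 18
Perimeter = 48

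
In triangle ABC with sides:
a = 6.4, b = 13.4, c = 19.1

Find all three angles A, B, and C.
By the law of cosines:
cos(A) = (b² + c² - a²)/(2bc) = 0.983453  →  A = 10.44°
cos(B) = (a² + c² - b²)/(2ac) = 0.925270  →  B = 22.29°
cos(C) = (a² + b² - c²)/(2ab) = -0.841243  →  C = 147.3°
Check: A + B + C = 180.0° ✓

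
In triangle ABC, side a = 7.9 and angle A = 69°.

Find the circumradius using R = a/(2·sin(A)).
R = a/(2·sin(A)) = 7.9/(2·sin(69°))
R = 7.9/(2·0.933580) = 7.9/1.867161 = 4.231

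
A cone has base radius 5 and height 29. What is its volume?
Volume = (1/3) * pi * r² * h
Volume = (1/3) * pi * 5² * 29
Volume = (1/3) * pi * 25 * 29
Volume = (1/3) * pi * 725
Volume = 759.22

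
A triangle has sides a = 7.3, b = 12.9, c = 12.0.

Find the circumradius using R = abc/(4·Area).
s = (a+b+c)/2 = 16.1
Area = √(s(s-a)(s-b)(s-c)) = √(16.1·8.8·3.2·4.1) = 43.1143
R = abc/(4·Area) = (7.3·12.9·12.0)/(4·43.1143) = 1130.04/172.4572 = 6.553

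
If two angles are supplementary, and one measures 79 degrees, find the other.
Supplementary angles sum to 180 degrees.
Other angle = 180 - 79
Other angle = 101 degrees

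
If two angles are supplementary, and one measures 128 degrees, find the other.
Supplementary angles sum to 180 degrees.
Other angle = 180 - 128
Other angle = 52 degrees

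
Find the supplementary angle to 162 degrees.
Supplementary angles sum to 180 degrees.
Other angle = 180 - 162
Other angle = 18 degrees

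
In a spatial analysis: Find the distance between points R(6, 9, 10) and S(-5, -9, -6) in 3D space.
d = √[(-11)² + (-18)² + (-16)²] = √701 = 26.48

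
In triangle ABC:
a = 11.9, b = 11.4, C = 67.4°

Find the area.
Using A = ½ab·sin(C):
A = ½·11.9·11.4·sin(67.4°) = ½·135.66·0.923210 = 62.62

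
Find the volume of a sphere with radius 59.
Volume = (4/3) * pi * r³
Volume = (4/3) * pi * 59³
Volume = (4/3) * pi * 205379
Volume = 860289.54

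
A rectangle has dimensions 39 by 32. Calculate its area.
Area = length * width
Area = 39 * 32
Area = 1248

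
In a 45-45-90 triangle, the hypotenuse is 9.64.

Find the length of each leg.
In a 45-45-90 triangle, hypotenuse = leg·√2  →  leg = hypotenuse/√2
leg = 9.64/√2 = 6.817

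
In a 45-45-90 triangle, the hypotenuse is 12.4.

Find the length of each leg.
In a 45-45-90 triangle, hypotenuse = leg·√2  →  leg = hypotenuse/√2
leg = 12.4/√2 = 8.768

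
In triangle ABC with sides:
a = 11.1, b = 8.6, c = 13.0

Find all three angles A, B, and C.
By the law of cosines:
cos(A) = (b² + c² - a²)/(2bc) = 0.535555  →  A = 57.62°
cos(B) = (a² + c² - b²)/(2ac) = 0.756237  →  B = 40.87°
cos(C) = (a² + b² - c²)/(2ab) = 0.147549  →  C = 81.52°
Check: A + B + C = 180.0° ✓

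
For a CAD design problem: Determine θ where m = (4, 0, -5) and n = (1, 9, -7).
m·n = 39, |m|² = 41, |n|² = 131
cos θ = 39/√5371 ≈ 0.5322
θ ≈ 57.85°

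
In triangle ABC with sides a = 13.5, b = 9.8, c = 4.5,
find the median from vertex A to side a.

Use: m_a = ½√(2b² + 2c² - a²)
m_a = ½√(2·9.8² + 2·4.5² - 13.5²)
m_a = ½√(192.08 + 40.5 - 182.25) = ½√50.33 = 3.547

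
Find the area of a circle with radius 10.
Area = pi * r²
Area = pi * 10²
Area = pi * 100
Area = 314.16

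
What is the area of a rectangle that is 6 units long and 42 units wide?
Area = length * width
Area = 6 * 42
Area = 252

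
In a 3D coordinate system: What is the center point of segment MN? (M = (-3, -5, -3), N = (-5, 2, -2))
Midpoint = ((-3-5)/2, (-5+2)/2, (-3-2)/2) = (-4, -1.5, -2.5)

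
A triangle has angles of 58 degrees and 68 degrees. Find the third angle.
Sum of angles in a triangle = 180 degrees
Third angle = 180 - 58 - 68
Third angle = 54 degrees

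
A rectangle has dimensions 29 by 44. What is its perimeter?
Perimeter = 2 * (length + width)
Perimeter = 2 * (29 + 44)
Perimeter = 2 * 73
Perimeter = 146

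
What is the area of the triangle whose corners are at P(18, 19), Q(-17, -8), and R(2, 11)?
Using the coordinate formula: Area = (1/2)|x₁(y₂-y₃) + x₂(y₃-y₁) + x₃(y₁-y₂)|
Area = (1/2)|18((-8)-11) + (-17)(11-19) + 2(19-(-8))|
Area = (1/2)|18*(-19) + (-17)*(-8) + 2*27|
Area = (1/2)|(-342) + 136 + 54|
Area = (1/2)*152 = 76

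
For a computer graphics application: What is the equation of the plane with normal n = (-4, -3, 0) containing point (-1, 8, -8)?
d = n·P = (-4)(-1) + (-3)(8) + (0)(-8) = -20
Plane: -4x - 3y = -20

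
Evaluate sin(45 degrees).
sin(45 degrees) = sqrt(2)/2
Decimal approximation: 0.7071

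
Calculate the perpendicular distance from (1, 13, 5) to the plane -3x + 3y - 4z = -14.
d = |(-3)(1) + 3(13) + (-4)(5) - (-14)| / √((-3)² + 3² + (-4)²) = 30/√34 = 5.145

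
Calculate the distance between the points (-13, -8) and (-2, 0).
Using the distance formula: d = sqrt((x₂-x₁)² + (y₂-y₁)²)
dx = (-2) - (-13) = 11
dy = 0 - (-8) = 8
d = sqrt(11² + 8²) = sqrt(121 + 64) = sqrt(185) = 13.60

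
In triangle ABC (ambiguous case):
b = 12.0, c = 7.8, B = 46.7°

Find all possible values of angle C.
sin(C)/c = sin(B)/b  →  sin(C) = c·sin(B)/b = 7.8·sin(46.7°)/12.0 = 0.473052
C₁ = arcsin(0.473052) = 28.23°,  C₂ = 180° - C₁ = 151.77°
Check C₂: A = 180° - 46.7° - 151.77° = -18.47° ≤ 0, rejected
C = 28.23° (one solution)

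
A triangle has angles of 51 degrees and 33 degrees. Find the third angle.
Sum of angles in a triangle = 180 degrees
Third angle = 180 - 51 - 33
Third angle = 96 degrees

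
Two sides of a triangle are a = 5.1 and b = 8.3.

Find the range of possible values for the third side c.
By the triangle inequality: |a - b| < c < a + b
|5.1 - 8.3| < c < 5.1 + 8.3
3.2 < c < 13.4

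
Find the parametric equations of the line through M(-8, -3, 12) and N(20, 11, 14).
Direction vector d = N - M = (28, 14, 2)
x = -8 + 28t, y = -3 + 14t, z = 12 + 2t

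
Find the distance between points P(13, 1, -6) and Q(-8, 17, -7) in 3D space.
d = √[(-21)² + (16)² + (-1)²] = √698 = 26.42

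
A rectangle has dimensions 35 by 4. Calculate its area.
Area = length * width
Area = 35 * 4
Area = 140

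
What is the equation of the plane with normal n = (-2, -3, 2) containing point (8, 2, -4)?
d = n·P = (-2)(8) + (-3)(2) + (2)(-4) = -30
Plane: -2x - 3y + 2z = -30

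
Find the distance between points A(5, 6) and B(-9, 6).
Using the distance formula: d = sqrt((x₂-x₁)² + (y₂-y₁)²)
dx = (-9) - 5 = -14
dy = 6 - 6 = 0
d = sqrt((-14)² + 0²) = sqrt(196 + 0) = sqrt(196) = 14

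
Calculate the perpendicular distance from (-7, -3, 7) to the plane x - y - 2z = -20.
d = |1(-7) + (-1)(-3) + (-2)(7) - (-20)| / √(1² + (-1)² + (-2)²) = 2/√6 = 0.8165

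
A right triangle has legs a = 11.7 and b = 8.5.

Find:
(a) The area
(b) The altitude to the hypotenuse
(a) Area = ½ab = ½·11.7·8.5 = 49.725
(b) Hypotenuse c = √(11.7² + 8.5²) = √209.14 = 14.4617
    Area = ½·c·h_c  →  h_c = 2·Area/c = 2·49.725/14.4617 = 6.877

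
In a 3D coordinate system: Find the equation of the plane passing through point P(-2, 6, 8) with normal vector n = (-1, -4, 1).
d = n·P = (-1)(-2) + (-4)(6) + (1)(8) = -14
Plane: -x - 4y + z = -14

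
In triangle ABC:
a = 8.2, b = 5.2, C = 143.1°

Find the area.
Using A = ½ab·sin(C):
A = ½·8.2·5.2·sin(143.1°) = ½·42.64·0.600420 = 12.8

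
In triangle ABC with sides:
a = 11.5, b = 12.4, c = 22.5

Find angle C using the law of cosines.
cos(C) = (a² + b² - c²)/(2ab)
cos(C) = (11.5² + 12.4² - 22.5²)/(2·11.5·12.4) = -220.24/285.2 = -0.772230
C = arccos(-0.772230) = 140.6°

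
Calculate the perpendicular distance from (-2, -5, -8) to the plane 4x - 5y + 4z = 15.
d = |4(-2) + (-5)(-5) + 4(-8) - (15)| / √(4² + (-5)² + 4²) = 30/√57 = 3.974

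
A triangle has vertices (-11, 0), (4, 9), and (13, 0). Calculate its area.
Using the coordinate formula: Area = (1/2)|x₁(y₂-y₃) + x₂(y₃-y₁) + x₃(y₁-y₂)|
Area = (1/2)|(-11)(9-0) + 4(0-0) + 13(0-9)|
Area = (1/2)|(-11)*9 + 4*0 + 13*(-9)|
Area = (1/2)|(-99) + 0 + (-117)|
Area = (1/2)*216 = 108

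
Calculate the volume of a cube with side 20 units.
Volume = s³
Volume = 20³
Volume = 8000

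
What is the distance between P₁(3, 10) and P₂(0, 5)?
Using the distance formula: d = sqrt((x₂-x₁)² + (y₂-y₁)²)
dx = 0 - 3 = -3
dy = 5 - 10 = -5
d = sqrt((-3)² + (-5)²) = sqrt(9 + 25) = sqrt(34) = 5.83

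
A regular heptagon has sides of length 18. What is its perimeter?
Perimeter = number of sides * side length
Perimeter = 7 * 18
Perimeter = 126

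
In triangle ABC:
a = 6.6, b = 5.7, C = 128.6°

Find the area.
Using A = ½ab·sin(C):
A = ½·6.6·5.7·sin(128.6°) = ½·37.62·0.781520 = 14.7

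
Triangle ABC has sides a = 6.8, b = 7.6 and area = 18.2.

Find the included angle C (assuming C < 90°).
Area = ½ab·sin(C)  →  sin(C) = 2·Area/(ab)
sin(C) = 2·18.2/(6.8·7.6) = 0.704334
C = arcsin(0.704334) = 44.78°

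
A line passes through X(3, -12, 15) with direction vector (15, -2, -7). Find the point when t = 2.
P(2) = (3 + 15(2), -12 + (-2)(2), 15 + (-7)(2)) = (33, -16, 1)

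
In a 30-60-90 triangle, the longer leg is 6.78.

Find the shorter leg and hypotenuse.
In a 30-60-90 triangle, sides are in ratio 1 : √3 : 2.
Long leg = short leg·√3  →  short leg = 6.78/√3 = 3.914
Hypotenuse = 2·(short leg) = 2·6.78/√3 = 7.829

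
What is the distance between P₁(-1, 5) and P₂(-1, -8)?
Using the distance formula: d = sqrt((x₂-x₁)² + (y₂-y₁)²)
dx = (-1) - (-1) = 0
dy = (-8) - 5 = -13
d = sqrt(0² + (-13)²) = sqrt(0 + 169) = sqrt(169) = 13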